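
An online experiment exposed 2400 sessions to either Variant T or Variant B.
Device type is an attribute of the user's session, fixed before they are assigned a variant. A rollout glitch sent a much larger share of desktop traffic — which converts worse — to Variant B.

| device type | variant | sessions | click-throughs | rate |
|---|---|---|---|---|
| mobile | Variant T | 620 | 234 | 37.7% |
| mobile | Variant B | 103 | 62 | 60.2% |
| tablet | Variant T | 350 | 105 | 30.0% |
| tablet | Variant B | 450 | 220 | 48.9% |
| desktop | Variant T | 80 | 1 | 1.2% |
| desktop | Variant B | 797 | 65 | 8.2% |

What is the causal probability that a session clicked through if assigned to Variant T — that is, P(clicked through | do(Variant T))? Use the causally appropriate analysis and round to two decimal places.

The stratified and pooled comparisons disagree (Variant B wins within each device type; Variant T wins overall), so the answer turns on the causal role of device type.
Nothing the variant does changes device type; the imbalance is an allocation artefact. With device type also predicting the outcome, the pooled figure is confounded, and the within-stratum comparison is the causal one.
Standardising Variant T to the population device type mix: 0.301·234/620 + 0.333·105/350 + 0.365·1/80 = 0.218.

0.22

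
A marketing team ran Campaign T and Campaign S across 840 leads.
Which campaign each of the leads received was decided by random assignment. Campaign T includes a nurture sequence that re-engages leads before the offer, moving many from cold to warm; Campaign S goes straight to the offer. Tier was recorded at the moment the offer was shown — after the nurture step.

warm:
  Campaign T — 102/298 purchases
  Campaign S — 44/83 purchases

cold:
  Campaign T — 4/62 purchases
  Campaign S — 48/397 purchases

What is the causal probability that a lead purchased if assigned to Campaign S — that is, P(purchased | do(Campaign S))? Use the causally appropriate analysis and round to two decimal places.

0.19

The stratified and pooled comparisons disagree (Campaign S wins within each engagement tier; Campaign T wins overall), so the answer turns on the causal role of engagement tier.
Engagement tier is recorded after the campaign and is itself shifted by it — it sits on the causal path from campaign to outcome. Conditioning on a mediator would strip out part of the effect we want; the pooled comparison gives the total causal effect.
So P(outcome | do(Campaign S)) is just the pooled rate for Campaign S: 92/480 = 0.192.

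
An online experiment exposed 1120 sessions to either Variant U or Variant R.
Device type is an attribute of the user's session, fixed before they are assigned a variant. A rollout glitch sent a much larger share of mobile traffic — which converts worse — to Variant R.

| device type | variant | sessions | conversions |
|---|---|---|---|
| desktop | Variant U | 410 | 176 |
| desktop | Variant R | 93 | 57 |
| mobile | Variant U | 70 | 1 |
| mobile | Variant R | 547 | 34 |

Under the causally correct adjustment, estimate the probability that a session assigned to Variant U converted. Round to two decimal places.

Device type satisfies the back-door criterion: it is not a descendant of the variant, and it blocks the spurious path from variant to outcome. Adjusting for it (i.e., using the within-device type rates) gives the causal effect.
Standardising Variant U to the population device type mix: 0.449·176/410 + 0.551·1/70 = 0.201.

0.20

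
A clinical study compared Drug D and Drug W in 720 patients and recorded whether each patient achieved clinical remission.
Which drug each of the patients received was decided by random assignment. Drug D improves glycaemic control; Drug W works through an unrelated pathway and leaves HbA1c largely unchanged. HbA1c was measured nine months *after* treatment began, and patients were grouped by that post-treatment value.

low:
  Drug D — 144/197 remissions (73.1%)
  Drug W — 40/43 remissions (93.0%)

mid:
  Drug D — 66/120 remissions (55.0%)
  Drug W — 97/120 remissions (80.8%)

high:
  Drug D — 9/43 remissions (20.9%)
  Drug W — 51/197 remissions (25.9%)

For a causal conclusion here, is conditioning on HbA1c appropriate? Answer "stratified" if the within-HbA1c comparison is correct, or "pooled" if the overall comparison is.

HbA1c is recorded after the drug and is itself shifted by it — it sits on the causal path from drug to outcome. Conditioning on a mediator would strip out part of the effect we want; the pooled comparison gives the total causal effect.
Pooled: Drug D 60.8% vs Drug W 52.2%; Drug D is higher overall.

pooled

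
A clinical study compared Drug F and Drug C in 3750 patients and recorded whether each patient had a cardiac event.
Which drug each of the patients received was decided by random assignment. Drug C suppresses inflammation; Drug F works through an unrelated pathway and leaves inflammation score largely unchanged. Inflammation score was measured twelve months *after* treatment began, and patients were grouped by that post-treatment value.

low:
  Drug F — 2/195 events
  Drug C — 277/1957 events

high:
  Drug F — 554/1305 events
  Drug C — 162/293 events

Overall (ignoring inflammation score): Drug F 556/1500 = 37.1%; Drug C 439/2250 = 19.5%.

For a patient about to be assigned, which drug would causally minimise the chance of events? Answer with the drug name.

Drug C

Inflammation score lies on the pathway drug → inflammation score → outcome, so adjusting for it blocks the indirect effect. For the total causal effect of drug, use the unadjusted pooled rates.
Pooled: Drug F 37.1% vs Drug C 19.5%; Drug C is lower overall.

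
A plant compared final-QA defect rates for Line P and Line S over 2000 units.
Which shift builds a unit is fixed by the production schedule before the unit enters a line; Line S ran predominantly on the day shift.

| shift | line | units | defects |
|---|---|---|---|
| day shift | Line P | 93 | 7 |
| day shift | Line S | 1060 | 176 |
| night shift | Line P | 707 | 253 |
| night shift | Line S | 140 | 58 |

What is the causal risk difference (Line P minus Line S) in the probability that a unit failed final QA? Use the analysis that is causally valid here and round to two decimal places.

The shift-specific comparison favours Line P throughout, but the pooled figures favour Line S. The question is whether to condition on shift.
Nothing the line does changes shift; the imbalance is an allocation artefact. With shift also predicting the outcome, the pooled figure is confounded, and the within-stratum comparison is the causal one.
Adjusting over the population distribution of shift: 0.577·(0.075−0.166) + 0.423·(0.358−0.414) = -0.076.

-0.08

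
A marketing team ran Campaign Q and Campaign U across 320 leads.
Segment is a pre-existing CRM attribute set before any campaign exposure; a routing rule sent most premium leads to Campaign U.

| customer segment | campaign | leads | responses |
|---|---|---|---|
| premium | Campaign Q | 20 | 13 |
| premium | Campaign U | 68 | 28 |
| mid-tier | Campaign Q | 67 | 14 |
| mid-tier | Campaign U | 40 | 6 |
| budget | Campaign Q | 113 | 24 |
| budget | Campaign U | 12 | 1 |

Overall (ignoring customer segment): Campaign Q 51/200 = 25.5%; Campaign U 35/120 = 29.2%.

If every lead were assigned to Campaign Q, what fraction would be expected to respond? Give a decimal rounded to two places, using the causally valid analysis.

0.33

Within every customer segment level Campaign Q has the higher rate, yet pooled Campaign U does — Simpson's reversal.
Here customer segment is a common cause — it drives both which campaign a case falls under and the outcome. The crude comparison mixes populations; the stratum-specific rates are the causally relevant ones.
Standardising Campaign Q to the population customer segment mix: 0.275·13/20 + 0.334·14/67 + 0.391·24/113 = 0.332.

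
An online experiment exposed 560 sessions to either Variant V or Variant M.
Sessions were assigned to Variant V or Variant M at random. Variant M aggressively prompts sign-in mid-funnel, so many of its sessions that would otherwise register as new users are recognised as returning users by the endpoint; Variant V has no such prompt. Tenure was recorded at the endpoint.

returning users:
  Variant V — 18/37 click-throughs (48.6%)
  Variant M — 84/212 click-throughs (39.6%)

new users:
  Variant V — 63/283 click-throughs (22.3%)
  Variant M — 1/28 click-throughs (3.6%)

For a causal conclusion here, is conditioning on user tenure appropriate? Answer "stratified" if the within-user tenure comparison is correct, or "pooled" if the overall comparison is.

The distribution of user tenure is itself part of what the variant does — it is an intermediate outcome. Holding it fixed would remove that part of the effect; the total effect is the pooled difference.
Pooled: Variant V 25.3% vs Variant M 35.4%; Variant M is higher overall.

pooled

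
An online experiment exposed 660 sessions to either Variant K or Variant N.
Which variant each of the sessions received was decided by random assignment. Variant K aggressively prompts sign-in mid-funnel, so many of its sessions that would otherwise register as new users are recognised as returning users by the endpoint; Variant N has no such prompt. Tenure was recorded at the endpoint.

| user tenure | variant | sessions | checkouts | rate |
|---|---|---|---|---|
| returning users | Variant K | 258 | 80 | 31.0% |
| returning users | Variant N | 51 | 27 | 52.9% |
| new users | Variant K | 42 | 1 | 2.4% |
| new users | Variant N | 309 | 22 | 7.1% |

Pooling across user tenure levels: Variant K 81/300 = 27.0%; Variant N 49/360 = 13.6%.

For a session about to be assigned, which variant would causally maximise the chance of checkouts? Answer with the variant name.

Because the variant influences user tenure, user tenure is a post-treatment mediator, not a confounder. Stratifying on it would bias the estimate; the causal effect is the crude pooled difference.
Pooled: Variant K 27.0% vs Variant N 13.6%; Variant K is higher overall.

Variant K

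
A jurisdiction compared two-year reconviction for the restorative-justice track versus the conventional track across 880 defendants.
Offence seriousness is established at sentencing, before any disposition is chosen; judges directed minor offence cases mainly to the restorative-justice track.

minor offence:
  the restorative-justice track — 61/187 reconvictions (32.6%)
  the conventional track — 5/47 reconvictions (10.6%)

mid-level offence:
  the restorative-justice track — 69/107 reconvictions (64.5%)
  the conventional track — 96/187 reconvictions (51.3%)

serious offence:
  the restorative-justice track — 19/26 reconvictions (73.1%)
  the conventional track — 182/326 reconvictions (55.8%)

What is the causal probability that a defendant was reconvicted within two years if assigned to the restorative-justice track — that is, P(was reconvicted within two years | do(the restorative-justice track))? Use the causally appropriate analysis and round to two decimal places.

Within every offence seriousness level the conventional track has the lower rate, yet pooled the restorative-justice track does — Simpson's reversal.
The imbalance in offence seriousness arose from how defendants were allocated, not from anything the disposition did; and offence seriousness independently affects the outcome. The pooled gap is confounded — condition on offence seriousness.
Standardising the restorative-justice track to the population offence seriousness mix: 0.266·61/187 + 0.334·69/107 + 0.400·19/26 = 0.594.

0.59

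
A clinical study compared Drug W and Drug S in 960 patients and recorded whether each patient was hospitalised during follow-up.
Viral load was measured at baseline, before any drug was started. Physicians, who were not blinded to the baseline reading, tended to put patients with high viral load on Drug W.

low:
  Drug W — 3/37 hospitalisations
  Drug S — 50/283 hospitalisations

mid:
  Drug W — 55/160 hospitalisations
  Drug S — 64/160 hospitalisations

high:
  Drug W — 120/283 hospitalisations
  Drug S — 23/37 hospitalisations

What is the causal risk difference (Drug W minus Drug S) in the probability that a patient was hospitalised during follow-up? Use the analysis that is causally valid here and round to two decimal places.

-0.12

Nothing the drug does changes viral load; the imbalance is an allocation artefact. With viral load also predicting the outcome, the pooled figure is confounded, and the within-stratum comparison is the causal one.
Adjusting over the population distribution of viral load: 0.333·(0.081−0.177) + 0.333·(0.344−0.400) + 0.333·(0.424−0.622) = -0.116.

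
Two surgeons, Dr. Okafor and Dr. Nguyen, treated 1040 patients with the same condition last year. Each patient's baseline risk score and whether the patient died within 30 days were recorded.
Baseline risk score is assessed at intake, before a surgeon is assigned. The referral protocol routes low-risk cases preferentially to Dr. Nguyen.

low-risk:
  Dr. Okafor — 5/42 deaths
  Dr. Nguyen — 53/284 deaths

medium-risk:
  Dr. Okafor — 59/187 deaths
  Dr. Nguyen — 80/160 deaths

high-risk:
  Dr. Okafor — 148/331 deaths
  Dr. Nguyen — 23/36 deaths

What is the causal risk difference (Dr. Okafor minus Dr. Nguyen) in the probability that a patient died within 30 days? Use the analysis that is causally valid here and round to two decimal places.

-0.15

Baseline risk score differs across surgeons for reasons unrelated to any effect of the surgeon itself, and it separately predicts the outcome — a classic confounder. We must compare within baseline risk score levels.
Adjusting over the population distribution of baseline risk score: 0.313·(0.119−0.187) + 0.334·(0.316−0.500) + 0.353·(0.447−0.639) = -0.150.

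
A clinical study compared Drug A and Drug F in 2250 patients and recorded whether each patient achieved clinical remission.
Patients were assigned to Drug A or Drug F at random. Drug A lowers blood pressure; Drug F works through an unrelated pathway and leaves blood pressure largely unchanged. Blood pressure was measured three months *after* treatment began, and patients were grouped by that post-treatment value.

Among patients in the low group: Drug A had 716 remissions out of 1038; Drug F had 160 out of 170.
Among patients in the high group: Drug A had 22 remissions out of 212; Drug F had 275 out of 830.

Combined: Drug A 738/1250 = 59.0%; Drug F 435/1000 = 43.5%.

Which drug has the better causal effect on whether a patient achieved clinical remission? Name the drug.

Drug A

Within every blood pressure level Drug F has the higher rate, yet pooled Drug A does — Simpson's reversal.
Blood pressure is downstream of the drug. One should not condition on a consequence of treatment, so the overall rates are the right comparison.
Pooled: Drug A 59.0% vs Drug F 43.5%; Drug A is higher overall.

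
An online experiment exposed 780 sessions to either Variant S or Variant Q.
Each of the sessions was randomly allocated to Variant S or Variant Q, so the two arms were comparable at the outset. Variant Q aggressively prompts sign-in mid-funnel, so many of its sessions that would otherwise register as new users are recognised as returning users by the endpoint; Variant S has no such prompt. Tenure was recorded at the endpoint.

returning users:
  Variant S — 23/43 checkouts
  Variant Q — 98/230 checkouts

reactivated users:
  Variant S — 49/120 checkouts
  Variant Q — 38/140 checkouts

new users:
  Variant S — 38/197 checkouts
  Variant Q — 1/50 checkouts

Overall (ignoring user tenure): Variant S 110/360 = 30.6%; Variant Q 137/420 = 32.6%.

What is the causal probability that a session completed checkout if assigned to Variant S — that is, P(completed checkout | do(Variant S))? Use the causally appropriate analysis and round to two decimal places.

The user tenure-specific comparison favours Variant S throughout, but the pooled figures favour Variant Q. The question is whether to condition on user tenure.
The distribution of user tenure is itself part of what the variant does — it is an intermediate outcome. Holding it fixed would remove that part of the effect; the total effect is the pooled difference.
So P(outcome | do(Variant S)) is just the pooled rate for Variant S: 110/360 = 0.306.

0.31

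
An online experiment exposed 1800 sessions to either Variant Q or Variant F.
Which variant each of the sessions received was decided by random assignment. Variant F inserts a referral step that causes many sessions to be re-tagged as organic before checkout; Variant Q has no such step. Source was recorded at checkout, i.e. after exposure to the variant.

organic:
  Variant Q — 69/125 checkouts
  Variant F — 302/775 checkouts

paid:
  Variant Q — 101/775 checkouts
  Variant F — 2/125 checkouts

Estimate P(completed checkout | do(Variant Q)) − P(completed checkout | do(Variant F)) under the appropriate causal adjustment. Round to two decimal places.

The distribution of traffic source is itself part of what the variant does — it is an intermediate outcome. Holding it fixed would remove that part of the effect; the total effect is the pooled difference.
The causal difference is the pooled difference: 0.189 − 0.338 = -0.149.

-0.15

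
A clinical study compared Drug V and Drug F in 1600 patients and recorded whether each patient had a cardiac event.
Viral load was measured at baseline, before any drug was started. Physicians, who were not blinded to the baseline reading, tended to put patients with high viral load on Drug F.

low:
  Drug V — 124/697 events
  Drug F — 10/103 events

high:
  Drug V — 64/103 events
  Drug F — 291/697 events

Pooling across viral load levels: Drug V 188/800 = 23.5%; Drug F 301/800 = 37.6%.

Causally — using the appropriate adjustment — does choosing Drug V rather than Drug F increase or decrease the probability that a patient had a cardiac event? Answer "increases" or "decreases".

Viral load differs across drugs for reasons unrelated to any effect of the drug itself, and it separately predicts the outcome — a classic confounder. We must compare within viral load levels.
Within each level — low: 17.8% vs 9.7%; high: 62.1% vs 41.8% — Drug F is lower every time.

increases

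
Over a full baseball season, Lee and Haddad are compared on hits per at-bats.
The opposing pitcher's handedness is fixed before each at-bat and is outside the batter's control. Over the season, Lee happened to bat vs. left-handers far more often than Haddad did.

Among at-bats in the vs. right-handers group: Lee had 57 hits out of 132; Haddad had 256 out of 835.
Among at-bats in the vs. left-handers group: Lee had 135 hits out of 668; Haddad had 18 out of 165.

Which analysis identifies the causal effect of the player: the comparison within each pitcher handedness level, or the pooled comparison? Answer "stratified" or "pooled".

Nothing the player does changes pitcher handedness; the imbalance is an allocation artefact. With pitcher handedness also predicting the outcome, the pooled figure is confounded, and the within-stratum comparison is the causal one.
Within each level — vs. right-handers: 43.2% vs 30.7%; vs. left-handers: 20.2% vs 10.9% — Lee is higher every time.

stratified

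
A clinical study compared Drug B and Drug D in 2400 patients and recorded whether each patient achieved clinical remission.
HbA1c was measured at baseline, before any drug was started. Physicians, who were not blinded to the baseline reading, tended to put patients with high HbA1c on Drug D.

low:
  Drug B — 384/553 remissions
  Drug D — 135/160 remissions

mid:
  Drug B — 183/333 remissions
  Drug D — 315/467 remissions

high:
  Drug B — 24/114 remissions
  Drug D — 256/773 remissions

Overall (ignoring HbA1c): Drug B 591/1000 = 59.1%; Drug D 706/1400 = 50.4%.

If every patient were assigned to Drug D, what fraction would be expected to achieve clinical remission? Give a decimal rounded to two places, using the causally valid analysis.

Within every HbA1c level Drug D has the higher rate, yet pooled Drug B does — Simpson's reversal.
Here HbA1c is a common cause — it drives both which drug a case falls under and the outcome. The crude comparison mixes populations; the stratum-specific rates are the causally relevant ones.
Standardising Drug D to the population HbA1c mix: 0.297·135/160 + 0.333·315/467 + 0.370·256/773 = 0.598.

0.60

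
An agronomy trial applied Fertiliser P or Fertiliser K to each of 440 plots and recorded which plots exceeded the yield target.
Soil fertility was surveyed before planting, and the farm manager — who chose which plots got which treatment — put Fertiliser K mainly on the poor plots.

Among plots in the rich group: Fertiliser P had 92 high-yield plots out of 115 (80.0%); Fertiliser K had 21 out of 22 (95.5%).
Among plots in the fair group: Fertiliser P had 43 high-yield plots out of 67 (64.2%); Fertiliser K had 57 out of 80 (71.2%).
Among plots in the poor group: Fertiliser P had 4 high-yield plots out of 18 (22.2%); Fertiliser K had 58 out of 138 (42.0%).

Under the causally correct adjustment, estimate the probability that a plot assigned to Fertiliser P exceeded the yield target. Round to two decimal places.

The imbalance in soil fertility arose from how plots were allocated, not from anything the fertiliser did; and soil fertility independently affects the outcome. The pooled gap is confounded — condition on soil fertility.
Standardising Fertiliser P to the population soil fertility mix: 0.311·92/115 + 0.334·43/67 + 0.355·4/18 = 0.542.

0.54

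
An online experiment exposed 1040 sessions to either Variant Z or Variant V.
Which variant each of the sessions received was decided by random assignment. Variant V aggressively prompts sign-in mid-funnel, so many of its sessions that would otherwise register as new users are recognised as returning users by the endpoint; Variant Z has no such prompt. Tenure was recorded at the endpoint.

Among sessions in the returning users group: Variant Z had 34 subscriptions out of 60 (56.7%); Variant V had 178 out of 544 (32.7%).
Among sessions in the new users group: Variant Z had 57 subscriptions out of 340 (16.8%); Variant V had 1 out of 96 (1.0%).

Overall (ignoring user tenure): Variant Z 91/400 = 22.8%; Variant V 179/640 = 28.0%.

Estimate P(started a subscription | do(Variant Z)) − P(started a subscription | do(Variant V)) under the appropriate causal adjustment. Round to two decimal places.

User tenure is downstream of the variant. One should not condition on a consequence of treatment, so the overall rates are the right comparison.
The causal difference is the pooled difference: 0.228 − 0.280 = -0.052.

-0.05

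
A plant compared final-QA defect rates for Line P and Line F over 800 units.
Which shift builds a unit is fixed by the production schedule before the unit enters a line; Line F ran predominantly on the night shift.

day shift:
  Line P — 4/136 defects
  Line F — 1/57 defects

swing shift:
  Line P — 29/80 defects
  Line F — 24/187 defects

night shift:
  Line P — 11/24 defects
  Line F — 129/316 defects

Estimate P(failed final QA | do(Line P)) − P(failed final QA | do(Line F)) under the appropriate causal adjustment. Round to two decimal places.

The stratified and pooled comparisons disagree (Line F wins within each shift; Line P wins overall), so the answer turns on the causal role of shift.
Here shift is a common cause — it drives both which line a case falls under and the outcome. The crude comparison mixes populations; the stratum-specific rates are the causally relevant ones.
Adjusting over the population distribution of shift: 0.241·(0.029−0.018) + 0.334·(0.362−0.128) + 0.425·(0.458−0.408) = +0.102.

+0.10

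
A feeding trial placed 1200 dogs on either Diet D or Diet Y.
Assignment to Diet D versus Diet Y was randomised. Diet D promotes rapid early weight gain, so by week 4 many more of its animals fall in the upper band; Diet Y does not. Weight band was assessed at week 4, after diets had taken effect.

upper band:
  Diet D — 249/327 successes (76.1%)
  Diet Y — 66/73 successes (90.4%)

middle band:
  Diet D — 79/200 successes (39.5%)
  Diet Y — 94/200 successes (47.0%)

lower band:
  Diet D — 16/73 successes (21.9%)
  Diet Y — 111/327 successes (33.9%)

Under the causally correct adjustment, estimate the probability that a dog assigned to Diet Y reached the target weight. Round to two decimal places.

The distribution of week-4 weight band is itself part of what the diet does — it is an intermediate outcome. Holding it fixed would remove that part of the effect; the total effect is the pooled difference.
So P(outcome | do(Diet Y)) is just the pooled rate for Diet Y: 271/600 = 0.452.

0.45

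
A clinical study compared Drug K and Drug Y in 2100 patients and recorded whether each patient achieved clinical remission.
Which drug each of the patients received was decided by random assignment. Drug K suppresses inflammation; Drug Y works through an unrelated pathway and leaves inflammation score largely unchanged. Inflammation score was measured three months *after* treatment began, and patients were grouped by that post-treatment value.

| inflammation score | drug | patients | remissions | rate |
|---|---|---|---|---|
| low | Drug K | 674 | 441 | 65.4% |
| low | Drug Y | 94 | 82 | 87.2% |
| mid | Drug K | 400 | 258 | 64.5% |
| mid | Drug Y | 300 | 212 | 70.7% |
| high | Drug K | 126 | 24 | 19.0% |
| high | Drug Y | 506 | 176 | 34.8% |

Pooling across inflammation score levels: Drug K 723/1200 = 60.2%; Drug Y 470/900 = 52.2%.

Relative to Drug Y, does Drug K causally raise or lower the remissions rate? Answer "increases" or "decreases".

Drug Y is higher inside every inflammation score stratum but Drug K is higher in aggregate. Whether to stratify depends on how inflammation score relates to the drug.
Stratifying would compare drugs among patients the drugs themselves sorted into inflammation score groups — a form of selection on an intermediate. The unconditioned pooled rates give the total causal effect.
Pooled: Drug K 60.2% vs Drug Y 52.2%; Drug K is higher overall.

increases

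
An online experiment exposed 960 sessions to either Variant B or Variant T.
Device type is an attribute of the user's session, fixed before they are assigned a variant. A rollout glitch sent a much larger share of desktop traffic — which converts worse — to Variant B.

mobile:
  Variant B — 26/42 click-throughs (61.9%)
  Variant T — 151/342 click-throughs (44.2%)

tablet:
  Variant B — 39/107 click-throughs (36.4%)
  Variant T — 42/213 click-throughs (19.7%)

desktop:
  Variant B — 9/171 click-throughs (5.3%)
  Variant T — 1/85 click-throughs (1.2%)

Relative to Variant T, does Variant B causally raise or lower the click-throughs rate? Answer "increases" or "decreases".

increases

The stratified and pooled comparisons disagree (Variant B wins within each device type; Variant T wins overall), so the answer turns on the causal role of device type.
The imbalance in device type arose from how sessions were allocated, not from anything the variant did; and device type independently affects the outcome. The pooled gap is confounded — condition on device type.
Within each level — mobile: 61.9% vs 44.2%; tablet: 36.4% vs 19.7%; desktop: 5.3% vs 1.2% — Variant B is higher every time.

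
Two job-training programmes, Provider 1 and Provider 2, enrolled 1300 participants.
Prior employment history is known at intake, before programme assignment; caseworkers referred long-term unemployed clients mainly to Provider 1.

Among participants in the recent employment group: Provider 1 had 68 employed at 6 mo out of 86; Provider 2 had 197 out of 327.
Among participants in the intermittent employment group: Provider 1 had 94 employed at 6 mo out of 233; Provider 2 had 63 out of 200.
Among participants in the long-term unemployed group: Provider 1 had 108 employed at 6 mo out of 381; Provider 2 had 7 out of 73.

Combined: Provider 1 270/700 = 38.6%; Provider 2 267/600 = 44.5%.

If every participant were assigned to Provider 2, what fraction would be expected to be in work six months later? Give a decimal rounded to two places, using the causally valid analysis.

The prior employment history-specific comparison favours Provider 1 throughout, but the pooled figures favour Provider 2. The question is whether to condition on prior employment history.
Here prior employment history is a common cause — it drives both which programme a case falls under and the outcome. The crude comparison mixes populations; the stratum-specific rates are the causally relevant ones.
Standardising Provider 2 to the population prior employment history mix: 0.318·197/327 + 0.333·63/200 + 0.349·7/73 = 0.330.

0.33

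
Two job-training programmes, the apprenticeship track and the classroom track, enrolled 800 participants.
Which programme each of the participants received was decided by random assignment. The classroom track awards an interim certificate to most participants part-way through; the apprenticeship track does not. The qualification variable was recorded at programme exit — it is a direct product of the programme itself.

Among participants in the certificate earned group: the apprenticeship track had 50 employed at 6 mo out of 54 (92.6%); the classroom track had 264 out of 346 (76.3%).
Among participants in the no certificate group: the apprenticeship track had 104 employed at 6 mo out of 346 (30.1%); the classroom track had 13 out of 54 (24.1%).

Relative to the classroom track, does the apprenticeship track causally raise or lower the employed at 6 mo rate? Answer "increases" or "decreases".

Because the programme influences qualification attained during the programme, qualification attained during the programme is a post-treatment mediator, not a confounder. Stratifying on it would bias the estimate; the causal effect is the crude pooled difference.
Pooled: the apprenticeship track 38.5% vs the classroom track 69.2%; the classroom track is higher overall.

decreases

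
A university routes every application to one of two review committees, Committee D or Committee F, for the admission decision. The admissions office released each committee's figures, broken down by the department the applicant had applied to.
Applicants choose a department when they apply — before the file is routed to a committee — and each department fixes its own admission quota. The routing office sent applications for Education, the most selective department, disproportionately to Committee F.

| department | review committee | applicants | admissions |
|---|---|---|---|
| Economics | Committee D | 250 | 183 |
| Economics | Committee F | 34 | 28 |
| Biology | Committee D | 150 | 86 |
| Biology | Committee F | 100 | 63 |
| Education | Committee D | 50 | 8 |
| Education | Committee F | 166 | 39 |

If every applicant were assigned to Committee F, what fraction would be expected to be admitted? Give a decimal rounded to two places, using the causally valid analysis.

0.59

The department-specific comparison favours Committee F throughout, but the pooled figures favour Committee D. The question is whether to condition on department.
Here department is a common cause — it drives both which review committee a case falls under and the outcome. The crude comparison mixes populations; the stratum-specific rates are the causally relevant ones.
Standardising Committee F to the population department mix: 0.379·28/34 + 0.333·63/100 + 0.288·39/166 = 0.590.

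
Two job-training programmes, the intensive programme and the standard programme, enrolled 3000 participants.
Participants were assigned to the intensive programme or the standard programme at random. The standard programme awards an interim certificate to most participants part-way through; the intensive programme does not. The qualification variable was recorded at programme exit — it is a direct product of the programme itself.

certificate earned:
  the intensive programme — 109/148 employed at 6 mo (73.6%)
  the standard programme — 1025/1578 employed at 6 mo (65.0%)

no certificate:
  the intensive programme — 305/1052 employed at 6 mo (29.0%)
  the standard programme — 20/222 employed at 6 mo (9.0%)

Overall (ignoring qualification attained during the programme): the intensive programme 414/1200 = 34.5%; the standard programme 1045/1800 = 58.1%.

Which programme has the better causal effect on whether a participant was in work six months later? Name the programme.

the intensive programme is higher inside every qualification attained during the programme stratum but the standard programme is higher in aggregate. Whether to stratify depends on how qualification attained during the programme relates to the programme.
Qualification attained during the programme is recorded after the programme and is itself shifted by it — it sits on the causal path from programme to outcome. Conditioning on a mediator would strip out part of the effect we want; the pooled comparison gives the total causal effect.
Pooled: the intensive programme 34.5% vs the standard programme 58.1%; the standard programme is higher overall.

the standard programme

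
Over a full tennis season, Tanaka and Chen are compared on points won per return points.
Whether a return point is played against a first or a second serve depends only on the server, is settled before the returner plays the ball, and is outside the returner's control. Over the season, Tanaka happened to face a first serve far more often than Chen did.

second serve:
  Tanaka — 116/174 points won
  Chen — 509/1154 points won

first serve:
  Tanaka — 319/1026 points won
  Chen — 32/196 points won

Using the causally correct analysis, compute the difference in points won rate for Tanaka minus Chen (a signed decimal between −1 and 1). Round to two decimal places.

+0.19

The serve type-specific comparison favours Tanaka throughout, but the pooled figures favour Chen. The question is whether to condition on serve type.
Serve type differs across players for reasons unrelated to any effect of the player itself, and it separately predicts the outcome — a classic confounder. We must compare within serve type levels.
Adjusting over the population distribution of serve type: 0.521·(0.667−0.441) + 0.479·(0.311−0.163) = +0.188.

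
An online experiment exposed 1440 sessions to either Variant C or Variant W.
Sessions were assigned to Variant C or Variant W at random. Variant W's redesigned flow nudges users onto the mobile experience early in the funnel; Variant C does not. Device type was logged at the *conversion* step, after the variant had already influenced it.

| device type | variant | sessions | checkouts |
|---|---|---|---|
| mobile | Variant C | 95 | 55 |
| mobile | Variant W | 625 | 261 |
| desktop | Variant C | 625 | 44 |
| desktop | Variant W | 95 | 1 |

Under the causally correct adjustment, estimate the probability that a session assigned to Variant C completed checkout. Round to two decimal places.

Device type is downstream of the variant. One should not condition on a consequence of treatment, so the overall rates are the right comparison.
So P(outcome | do(Variant C)) is just the pooled rate for Variant C: 99/720 = 0.138.

0.14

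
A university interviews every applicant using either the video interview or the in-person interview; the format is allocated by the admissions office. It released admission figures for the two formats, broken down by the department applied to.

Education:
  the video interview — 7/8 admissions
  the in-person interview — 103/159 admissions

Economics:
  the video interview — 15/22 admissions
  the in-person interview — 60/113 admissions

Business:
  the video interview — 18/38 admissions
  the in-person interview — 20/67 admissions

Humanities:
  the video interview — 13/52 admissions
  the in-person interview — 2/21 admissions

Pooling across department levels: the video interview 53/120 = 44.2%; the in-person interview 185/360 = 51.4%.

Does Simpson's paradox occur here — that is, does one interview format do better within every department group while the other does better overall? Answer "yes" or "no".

Within each department level (Education 87.5% vs 64.8%; Economics 68.2% vs 53.1%; Business 47.4% vs 29.9%; Humanities 25.0% vs 9.5%), the video interview has the higher rate every time. Pooled: 44.2% vs 51.4% — the in-person interview has the higher rate overall. The two comparisons disagree.

yes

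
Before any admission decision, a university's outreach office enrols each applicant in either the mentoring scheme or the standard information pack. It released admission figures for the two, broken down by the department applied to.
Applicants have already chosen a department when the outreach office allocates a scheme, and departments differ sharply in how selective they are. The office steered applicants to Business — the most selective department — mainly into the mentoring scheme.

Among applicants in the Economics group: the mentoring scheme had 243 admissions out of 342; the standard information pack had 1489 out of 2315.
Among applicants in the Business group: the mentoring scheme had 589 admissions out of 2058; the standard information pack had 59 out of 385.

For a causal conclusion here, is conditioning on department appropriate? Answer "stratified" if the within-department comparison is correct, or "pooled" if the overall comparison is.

stratified

Department is set before the outreach scheme has any effect — it is not caused by the outreach scheme — and it independently drives the outcome. That makes it a confounder, so the causal comparison is within department levels.
Within each level — Economics: 71.1% vs 64.3%; Business: 28.6% vs 15.3% — the mentoring scheme is higher every time.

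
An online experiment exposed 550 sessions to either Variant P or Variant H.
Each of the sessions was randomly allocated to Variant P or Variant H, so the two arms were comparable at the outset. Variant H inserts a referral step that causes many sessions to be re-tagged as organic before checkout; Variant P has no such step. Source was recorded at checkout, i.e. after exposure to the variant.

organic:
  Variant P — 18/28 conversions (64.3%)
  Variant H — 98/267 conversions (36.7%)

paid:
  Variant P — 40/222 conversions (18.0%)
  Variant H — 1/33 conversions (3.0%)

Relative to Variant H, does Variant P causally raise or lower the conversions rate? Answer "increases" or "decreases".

decreases

The traffic source-specific comparison favours Variant P throughout, but the pooled figures favour Variant H. The question is whether to condition on traffic source.
Traffic source is downstream of the variant. One should not condition on a consequence of treatment, so the overall rates are the right comparison.
Pooled: Variant P 23.2% vs Variant H 33.0%; Variant H is higher overall.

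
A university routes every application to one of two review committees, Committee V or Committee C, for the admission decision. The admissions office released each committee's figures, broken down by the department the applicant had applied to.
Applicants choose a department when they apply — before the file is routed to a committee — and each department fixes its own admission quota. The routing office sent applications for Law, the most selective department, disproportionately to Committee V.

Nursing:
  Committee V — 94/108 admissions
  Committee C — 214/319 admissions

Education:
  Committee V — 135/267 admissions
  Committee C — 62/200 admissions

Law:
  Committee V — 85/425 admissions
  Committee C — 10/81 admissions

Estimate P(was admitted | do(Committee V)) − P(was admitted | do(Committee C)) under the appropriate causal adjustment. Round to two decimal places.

+0.15

The department-specific comparison favours Committee V throughout, but the pooled figures favour Committee C. The question is whether to condition on department.
The imbalance in department arose from how applicants were allocated, not from anything the review committee did; and department independently affects the outcome. The pooled gap is confounded — condition on department.
Adjusting over the population distribution of department: 0.305·(0.870−0.671) + 0.334·(0.506−0.310) + 0.361·(0.200−0.123) = +0.154.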